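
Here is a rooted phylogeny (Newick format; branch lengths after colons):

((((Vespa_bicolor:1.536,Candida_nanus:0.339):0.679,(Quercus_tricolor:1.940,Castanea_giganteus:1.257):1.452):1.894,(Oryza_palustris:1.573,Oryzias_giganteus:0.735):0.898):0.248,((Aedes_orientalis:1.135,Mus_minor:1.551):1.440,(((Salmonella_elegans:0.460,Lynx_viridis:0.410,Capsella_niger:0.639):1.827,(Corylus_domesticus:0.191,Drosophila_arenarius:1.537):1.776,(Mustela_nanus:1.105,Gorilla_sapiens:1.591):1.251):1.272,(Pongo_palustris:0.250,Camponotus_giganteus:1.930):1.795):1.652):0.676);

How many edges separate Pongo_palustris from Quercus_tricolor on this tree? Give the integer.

8

The MRCA of Pongo_palustris and Quercus_tricolor is the root of the tree.
From Pongo_palustris up to that node: 4 branches. From Quercus_tricolor up to the same node: 4 branches. Total: 4 + 4 = 8.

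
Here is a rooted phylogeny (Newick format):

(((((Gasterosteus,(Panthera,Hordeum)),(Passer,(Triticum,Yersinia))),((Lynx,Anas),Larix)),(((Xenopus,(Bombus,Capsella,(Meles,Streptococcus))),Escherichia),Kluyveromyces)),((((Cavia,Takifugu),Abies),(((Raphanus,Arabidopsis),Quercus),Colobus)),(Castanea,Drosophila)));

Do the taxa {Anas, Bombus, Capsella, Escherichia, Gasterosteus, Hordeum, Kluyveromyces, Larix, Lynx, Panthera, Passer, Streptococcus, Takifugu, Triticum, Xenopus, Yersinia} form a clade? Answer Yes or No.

The MRCA of the listed taxa is the root, so the smallest clade containing them is the whole tree.
That clade also contains Abies, Arabidopsis, Castanea, Cavia, Colobus, Drosophila, Meles, Quercus, Raphanus, which are not in the proposed group, so the group is not monophyletic.

No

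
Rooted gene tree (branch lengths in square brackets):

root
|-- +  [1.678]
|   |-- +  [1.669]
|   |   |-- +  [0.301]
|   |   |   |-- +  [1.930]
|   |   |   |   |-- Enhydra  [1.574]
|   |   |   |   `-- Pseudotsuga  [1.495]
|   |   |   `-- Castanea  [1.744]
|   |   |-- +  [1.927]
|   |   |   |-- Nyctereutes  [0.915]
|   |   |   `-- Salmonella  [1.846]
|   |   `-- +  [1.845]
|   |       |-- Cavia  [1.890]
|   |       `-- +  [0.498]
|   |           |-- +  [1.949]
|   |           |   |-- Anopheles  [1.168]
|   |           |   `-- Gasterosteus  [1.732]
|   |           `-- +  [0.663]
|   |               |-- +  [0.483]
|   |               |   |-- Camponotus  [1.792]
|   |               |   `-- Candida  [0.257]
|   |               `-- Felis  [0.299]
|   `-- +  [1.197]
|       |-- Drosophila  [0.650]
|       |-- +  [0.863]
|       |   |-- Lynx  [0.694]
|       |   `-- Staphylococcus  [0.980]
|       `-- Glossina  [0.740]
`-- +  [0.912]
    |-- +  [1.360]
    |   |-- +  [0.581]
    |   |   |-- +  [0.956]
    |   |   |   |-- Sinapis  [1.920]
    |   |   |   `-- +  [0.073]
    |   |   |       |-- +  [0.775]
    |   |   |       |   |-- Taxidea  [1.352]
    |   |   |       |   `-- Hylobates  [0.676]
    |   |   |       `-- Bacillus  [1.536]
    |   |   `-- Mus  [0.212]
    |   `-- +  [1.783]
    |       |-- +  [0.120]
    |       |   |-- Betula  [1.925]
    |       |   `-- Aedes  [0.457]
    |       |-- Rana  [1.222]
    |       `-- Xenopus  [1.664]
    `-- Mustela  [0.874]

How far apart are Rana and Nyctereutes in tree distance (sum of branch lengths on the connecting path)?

11.466

The path runs Rana → … → MRCA → … → Nyctereutes; the MRCA is the root of the tree.
Branch lengths along that path: 1.222 + 1.783 + 1.360 + 0.912 + 1.678 + 1.669 + 1.927 + 0.915 = 11.466.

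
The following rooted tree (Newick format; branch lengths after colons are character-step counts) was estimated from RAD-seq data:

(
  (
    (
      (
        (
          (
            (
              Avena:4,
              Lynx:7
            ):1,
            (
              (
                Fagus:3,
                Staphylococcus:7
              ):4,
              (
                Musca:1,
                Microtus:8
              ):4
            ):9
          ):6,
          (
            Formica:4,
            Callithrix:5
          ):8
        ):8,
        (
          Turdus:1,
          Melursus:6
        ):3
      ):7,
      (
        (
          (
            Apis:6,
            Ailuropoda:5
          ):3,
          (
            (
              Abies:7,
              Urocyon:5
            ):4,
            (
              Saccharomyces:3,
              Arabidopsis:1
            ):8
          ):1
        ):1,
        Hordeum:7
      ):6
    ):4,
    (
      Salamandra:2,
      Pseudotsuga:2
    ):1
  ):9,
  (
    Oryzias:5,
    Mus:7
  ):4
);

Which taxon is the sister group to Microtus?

Microtus attaches to the tree at the node subtending (Musca,Microtus).
The other lineage descending from that same node — the sister group — is the single tip Musca.

Musca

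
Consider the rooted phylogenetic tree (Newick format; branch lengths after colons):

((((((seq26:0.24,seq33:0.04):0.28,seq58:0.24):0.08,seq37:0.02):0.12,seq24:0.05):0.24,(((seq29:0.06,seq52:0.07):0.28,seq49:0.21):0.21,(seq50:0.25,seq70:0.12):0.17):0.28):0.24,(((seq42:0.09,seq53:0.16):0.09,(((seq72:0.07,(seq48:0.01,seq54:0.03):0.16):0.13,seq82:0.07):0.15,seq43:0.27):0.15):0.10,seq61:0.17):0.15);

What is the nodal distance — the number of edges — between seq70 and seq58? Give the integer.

The MRCA of seq70 and seq58 is the node subtending (((((seq26,seq33),seq58),seq37),seq24),(((seq29,seq52),seq49),(seq50,seq70))).
From seq70 up to that node: 3 branches. From seq58 up to the same node: 4 branches. Total: 3 + 4 = 7.

7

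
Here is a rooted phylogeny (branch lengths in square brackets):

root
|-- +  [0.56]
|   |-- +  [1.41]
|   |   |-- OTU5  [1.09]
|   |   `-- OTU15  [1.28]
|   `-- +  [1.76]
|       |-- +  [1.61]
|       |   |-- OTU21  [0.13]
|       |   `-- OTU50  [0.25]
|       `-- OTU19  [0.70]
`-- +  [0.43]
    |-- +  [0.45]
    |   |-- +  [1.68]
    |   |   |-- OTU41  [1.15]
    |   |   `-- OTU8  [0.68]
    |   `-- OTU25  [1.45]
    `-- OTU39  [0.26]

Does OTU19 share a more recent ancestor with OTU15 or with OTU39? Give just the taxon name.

The MRCA of OTU19 and OTU15 subtends ((OTU5,OTU15),((OTU21,OTU50),OTU19)) (5 taxa).
The MRCA of OTU19 and OTU39 is the root, subtending the entire tree (9 taxa).
The first is nested inside the second, so OTU19 shares a more recent common ancestor with OTU15.

OTU15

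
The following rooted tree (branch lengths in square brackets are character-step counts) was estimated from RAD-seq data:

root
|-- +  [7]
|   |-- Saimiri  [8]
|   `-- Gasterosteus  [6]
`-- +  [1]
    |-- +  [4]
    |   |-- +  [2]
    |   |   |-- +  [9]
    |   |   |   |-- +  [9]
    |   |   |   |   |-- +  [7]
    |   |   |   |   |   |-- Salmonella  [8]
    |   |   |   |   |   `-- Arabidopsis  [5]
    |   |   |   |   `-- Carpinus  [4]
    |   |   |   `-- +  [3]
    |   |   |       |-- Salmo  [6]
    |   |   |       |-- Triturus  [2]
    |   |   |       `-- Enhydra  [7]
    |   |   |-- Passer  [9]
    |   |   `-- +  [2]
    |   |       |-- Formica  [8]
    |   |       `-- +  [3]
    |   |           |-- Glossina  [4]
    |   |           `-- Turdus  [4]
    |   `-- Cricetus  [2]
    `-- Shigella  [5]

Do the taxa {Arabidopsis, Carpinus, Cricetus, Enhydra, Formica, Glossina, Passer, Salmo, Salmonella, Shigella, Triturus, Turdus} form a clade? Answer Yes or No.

The most recent common ancestor of these taxa subtends ((((((Salmonella,Arabidopsis),Carpinus),(Salmo,Triturus,Enhydra)),Passer,(Formica,(Glossina,Turdus))),Cricetus),Shigella).
That clade has exactly 12 tips — every listed taxon and nothing else — so the group is monophyletic.

Yes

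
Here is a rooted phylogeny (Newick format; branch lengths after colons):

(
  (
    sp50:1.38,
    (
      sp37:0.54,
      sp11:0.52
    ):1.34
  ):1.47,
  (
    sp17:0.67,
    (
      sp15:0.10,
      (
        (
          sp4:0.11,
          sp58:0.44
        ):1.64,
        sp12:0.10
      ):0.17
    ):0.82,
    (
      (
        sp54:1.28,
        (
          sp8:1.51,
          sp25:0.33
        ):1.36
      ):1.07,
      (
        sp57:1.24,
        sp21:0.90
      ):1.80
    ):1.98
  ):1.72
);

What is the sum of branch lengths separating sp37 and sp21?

The path runs sp37 → … → MRCA → … → sp21; the MRCA is the root of the tree.
Branch lengths along that path: 0.54 + 1.34 + 1.47 + 1.72 + 1.98 + 1.80 + 0.90 = 9.75.

9.75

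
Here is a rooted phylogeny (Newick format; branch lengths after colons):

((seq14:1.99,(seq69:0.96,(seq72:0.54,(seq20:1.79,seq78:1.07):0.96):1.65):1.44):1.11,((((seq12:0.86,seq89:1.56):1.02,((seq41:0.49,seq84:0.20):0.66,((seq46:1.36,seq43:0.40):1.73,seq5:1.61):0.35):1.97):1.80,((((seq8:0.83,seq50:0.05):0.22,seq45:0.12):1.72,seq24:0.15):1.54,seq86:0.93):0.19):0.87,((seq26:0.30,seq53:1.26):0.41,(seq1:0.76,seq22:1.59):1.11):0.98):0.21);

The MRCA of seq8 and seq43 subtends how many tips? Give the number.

The MRCA of seq8 and seq43 is the node subtending (((seq12,seq89),((seq41,seq84),((seq46,seq43),seq5))),((((seq8,seq50),seq45),seq24),seq86)).
That clade contains 12 terminal taxa: seq12, seq24, seq41, seq43, seq45, seq46, seq5, seq50, seq8, seq84, seq86, seq89.

12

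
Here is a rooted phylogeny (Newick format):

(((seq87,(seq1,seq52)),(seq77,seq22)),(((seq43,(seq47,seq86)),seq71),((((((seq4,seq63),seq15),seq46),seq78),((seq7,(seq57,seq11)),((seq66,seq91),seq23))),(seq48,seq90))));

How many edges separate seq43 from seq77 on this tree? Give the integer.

7

The MRCA of seq43 and seq77 is the root of the tree.
From seq43 up to that node: 4 branches. From seq77 up to the same node: 3 branches. Total: 4 + 3 = 7.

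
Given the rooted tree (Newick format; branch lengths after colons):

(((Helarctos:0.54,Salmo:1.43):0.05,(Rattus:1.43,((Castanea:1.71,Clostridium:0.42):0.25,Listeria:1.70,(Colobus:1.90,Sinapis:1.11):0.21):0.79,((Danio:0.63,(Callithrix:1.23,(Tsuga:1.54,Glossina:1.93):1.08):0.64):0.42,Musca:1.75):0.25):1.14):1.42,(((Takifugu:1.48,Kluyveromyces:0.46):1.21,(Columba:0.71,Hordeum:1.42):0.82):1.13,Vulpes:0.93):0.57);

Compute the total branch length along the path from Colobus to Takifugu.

The path runs Colobus → … → MRCA → … → Takifugu; the MRCA is the root of the tree.
Branch lengths along that path: 1.90 + 0.21 + 0.79 + 1.14 + 1.42 + 0.57 + 1.13 + 1.21 + 1.48 = 9.85.

9.85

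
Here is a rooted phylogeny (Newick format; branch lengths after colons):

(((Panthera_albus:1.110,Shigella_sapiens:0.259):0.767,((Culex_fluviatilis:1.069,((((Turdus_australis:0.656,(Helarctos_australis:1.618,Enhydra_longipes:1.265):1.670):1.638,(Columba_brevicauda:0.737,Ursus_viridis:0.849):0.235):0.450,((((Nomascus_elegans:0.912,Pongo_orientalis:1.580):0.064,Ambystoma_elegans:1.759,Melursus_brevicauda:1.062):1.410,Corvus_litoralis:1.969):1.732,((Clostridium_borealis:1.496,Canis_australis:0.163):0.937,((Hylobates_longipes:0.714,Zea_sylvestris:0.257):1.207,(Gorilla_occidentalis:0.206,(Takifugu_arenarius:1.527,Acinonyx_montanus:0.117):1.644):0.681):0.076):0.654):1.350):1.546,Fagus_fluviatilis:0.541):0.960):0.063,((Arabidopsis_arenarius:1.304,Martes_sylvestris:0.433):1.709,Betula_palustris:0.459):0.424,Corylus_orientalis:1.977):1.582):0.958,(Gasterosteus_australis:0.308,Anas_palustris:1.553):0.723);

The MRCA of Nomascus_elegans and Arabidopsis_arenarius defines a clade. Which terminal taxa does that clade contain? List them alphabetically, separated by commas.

Acinonyx_montanus, Ambystoma_elegans, Arabidopsis_arenarius, Betula_palustris, Canis_australis, Clostridium_borealis, Columba_brevicauda, Corvus_litoralis, Corylus_orientalis, Culex_fluviatilis, Enhydra_longipes, Fagus_fluviatilis, Gorilla_occidentalis, Helarctos_australis, Hylobates_longipes, Martes_sylvestris, Melursus_brevicauda, Nomascus_elegans, Pongo_orientalis, Takifugu_arenarius, Turdus_australis, Ursus_viridis, Zea_sylvestris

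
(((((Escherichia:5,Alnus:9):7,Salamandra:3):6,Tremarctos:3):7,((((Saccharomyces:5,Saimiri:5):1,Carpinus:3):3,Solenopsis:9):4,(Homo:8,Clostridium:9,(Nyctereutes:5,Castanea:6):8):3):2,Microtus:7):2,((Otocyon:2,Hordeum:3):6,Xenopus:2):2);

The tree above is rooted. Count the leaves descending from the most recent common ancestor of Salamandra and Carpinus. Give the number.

The MRCA of Salamandra and Carpinus is the node subtending ((((Escherichia,Alnus),Salamandra),Tremarctos),((((Saccharomyces,Saimiri),Carpinus),Solenopsis),(Homo,Clostridium,(Nyctereutes,Castanea))),Microtus).
That clade contains 13 terminal taxa: Alnus, Carpinus, Castanea, Clostridium, Escherichia, Homo, Microtus, Nyctereutes, Saccharomyces, Saimiri, Salamandra, Solenopsis, Tremarctos.

13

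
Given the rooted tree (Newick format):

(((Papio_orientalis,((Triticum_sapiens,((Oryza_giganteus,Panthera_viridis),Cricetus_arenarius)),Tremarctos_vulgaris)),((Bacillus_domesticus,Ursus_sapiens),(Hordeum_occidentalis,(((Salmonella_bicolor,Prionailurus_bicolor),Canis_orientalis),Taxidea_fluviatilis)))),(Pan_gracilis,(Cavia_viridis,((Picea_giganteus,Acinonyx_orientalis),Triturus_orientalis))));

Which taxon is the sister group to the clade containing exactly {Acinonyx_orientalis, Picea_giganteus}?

Triturus_orientalis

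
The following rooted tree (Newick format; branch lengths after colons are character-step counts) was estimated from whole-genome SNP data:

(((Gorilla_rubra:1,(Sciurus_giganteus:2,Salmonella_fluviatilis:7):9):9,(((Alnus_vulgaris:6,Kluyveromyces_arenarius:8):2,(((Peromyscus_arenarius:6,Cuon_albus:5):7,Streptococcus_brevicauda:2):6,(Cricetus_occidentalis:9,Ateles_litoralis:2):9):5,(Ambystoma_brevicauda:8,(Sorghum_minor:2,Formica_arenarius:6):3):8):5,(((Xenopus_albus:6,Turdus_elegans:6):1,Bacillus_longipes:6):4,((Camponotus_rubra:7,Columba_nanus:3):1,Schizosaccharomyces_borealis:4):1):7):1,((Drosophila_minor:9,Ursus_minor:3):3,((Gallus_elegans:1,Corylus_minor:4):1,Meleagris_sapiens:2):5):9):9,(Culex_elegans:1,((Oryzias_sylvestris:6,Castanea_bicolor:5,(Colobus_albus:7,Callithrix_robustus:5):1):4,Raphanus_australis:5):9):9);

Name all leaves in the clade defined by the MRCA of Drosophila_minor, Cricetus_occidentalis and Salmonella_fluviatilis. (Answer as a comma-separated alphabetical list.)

Tracing Drosophila_minor: it sits inside (Drosophila_minor,Ursus_minor).
Tracing Cricetus_occidentalis: it sits inside (Cricetus_occidentalis,Ateles_litoralis).
Tracing Salmonella_fluviatilis: it sits inside (Sciurus_giganteus,Salmonella_fluviatilis).
The smallest clade enclosing all 3 is ((Gorilla_rubra,(Sciurus_giganteus,Salmonella_fluviatilis)),(((Alnus_vulgaris,Kluyveromyces_arenarius),(((Peromyscus_arenarius,Cuon_albus),Streptococcus_brevicauda),(Cricetus_occidentalis,Ateles_litoralis)),(Ambystoma_brevicauda,(Sorghum_minor,Formica_arenarius))),(((Xenopus_albus,Turdus_elegans),Bacillus_longipes),((Camponotus_rubra,Columba_nanus),Schizosaccharomyces_borealis))),((Drosophila_minor,Ursus_minor),((Gallus_elegans,Corylus_minor),Meleagris_sapiens))); the answer is its 24 terminal taxa in alphabetical order.

Alnus_vulgaris, Ambystoma_brevicauda, Ateles_litoralis, Bacillus_longipes, Camponotus_rubra, Columba_nanus, Corylus_minor, Cricetus_occidentalis, Cuon_albus, Drosophila_minor, Formica_arenarius, Gallus_elegans, Gorilla_rubra, Kluyveromyces_arenarius, Meleagris_sapiens, Peromyscus_arenarius, Salmonella_fluviatilis, Schizosaccharomyces_borealis, Sciurus_giganteus, Sorghum_minor, Streptococcus_brevicauda, Turdus_elegans, Ursus_minor, Xenopus_albus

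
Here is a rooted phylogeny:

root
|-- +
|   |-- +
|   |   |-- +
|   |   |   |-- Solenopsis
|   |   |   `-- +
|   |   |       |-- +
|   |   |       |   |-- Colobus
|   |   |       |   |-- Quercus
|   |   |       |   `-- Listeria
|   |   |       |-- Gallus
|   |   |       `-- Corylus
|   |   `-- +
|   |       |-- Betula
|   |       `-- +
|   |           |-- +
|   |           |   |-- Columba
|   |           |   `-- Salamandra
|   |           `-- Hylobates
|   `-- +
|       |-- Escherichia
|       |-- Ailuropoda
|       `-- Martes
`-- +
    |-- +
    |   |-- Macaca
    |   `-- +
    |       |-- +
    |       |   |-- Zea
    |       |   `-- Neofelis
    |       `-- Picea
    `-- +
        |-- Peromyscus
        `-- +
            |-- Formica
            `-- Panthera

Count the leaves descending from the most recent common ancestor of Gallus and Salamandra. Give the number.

10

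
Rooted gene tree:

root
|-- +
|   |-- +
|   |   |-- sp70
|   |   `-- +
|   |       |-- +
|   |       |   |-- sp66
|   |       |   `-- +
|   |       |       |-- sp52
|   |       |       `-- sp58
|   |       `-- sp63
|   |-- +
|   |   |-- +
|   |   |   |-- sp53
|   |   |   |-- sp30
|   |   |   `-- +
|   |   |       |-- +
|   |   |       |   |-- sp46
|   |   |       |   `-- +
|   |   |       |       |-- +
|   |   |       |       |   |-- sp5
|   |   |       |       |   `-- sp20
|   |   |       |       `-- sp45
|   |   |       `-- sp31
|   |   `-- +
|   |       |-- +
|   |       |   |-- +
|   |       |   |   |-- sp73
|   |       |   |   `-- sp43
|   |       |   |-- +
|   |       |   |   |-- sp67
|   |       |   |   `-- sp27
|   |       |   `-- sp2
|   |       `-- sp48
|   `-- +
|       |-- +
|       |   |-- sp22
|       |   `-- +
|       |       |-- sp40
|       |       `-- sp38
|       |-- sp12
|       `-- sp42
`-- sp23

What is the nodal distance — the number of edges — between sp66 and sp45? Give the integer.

10

The MRCA of sp66 and sp45 is the node subtending ((sp70,((sp66,(sp52,sp58)),sp63)),((sp53,sp30,((sp46,((sp5,sp20),sp45)),sp31)),(((sp73,sp43),(sp67,sp27),sp2),sp48)),((sp22,(sp40,sp38)),sp12,sp42)).
From sp66 up to that node: 4 branches. From sp45 up to the same node: 6 branches. Total: 4 + 6 = 10.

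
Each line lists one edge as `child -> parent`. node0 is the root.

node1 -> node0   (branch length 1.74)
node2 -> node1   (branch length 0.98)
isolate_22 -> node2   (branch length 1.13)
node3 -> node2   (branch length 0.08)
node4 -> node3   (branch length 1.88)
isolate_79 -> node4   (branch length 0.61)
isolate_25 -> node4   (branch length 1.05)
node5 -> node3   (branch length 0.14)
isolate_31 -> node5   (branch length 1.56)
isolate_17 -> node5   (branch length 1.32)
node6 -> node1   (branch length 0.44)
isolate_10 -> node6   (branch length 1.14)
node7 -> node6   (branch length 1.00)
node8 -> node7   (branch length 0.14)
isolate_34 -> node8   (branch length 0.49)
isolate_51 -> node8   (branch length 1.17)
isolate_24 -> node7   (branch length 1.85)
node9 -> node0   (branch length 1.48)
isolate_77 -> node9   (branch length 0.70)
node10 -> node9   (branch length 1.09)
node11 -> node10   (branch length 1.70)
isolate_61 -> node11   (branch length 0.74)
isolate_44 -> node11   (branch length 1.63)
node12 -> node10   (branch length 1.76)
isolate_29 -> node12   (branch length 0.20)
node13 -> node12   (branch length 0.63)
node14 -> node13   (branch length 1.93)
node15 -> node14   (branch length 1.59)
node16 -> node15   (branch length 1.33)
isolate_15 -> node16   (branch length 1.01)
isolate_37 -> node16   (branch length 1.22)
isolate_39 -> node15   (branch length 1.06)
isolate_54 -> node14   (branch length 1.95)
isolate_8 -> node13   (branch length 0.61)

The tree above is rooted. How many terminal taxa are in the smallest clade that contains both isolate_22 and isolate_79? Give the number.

5

The MRCA of isolate_22 and isolate_79 is the node subtending (isolate_22,((isolate_79,isolate_25),(isolate_31,isolate_17))).
That clade contains 5 terminal taxa: isolate_17, isolate_22, isolate_25, isolate_31, isolate_79.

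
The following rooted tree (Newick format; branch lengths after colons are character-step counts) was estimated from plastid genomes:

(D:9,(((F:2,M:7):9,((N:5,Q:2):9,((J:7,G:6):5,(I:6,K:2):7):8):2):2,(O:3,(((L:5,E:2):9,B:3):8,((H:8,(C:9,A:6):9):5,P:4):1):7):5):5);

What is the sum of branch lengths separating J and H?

50

The path runs J → … → MRCA → … → H; the MRCA is the node subtending (((F,M),((N,Q),((J,G),(I,K)))),(O,(((L,E),B),((H,(C,A)),P)))).
Branch lengths along that path: 7 + 5 + 8 + 2 + 2 + 5 + 7 + 1 + 5 + 8 = 50.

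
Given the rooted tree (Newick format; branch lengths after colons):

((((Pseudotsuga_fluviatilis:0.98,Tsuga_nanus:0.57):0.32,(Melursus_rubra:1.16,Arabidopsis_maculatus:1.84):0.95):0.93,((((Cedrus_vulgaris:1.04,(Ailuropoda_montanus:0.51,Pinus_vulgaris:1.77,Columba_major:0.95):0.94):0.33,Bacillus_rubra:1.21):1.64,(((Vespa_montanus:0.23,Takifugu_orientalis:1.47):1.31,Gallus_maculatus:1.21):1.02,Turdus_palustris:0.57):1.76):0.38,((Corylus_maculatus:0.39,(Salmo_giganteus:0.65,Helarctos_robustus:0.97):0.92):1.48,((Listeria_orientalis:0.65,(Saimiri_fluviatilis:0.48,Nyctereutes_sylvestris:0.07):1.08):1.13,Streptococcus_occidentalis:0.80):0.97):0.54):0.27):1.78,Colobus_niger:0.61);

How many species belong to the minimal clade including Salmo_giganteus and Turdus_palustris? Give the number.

16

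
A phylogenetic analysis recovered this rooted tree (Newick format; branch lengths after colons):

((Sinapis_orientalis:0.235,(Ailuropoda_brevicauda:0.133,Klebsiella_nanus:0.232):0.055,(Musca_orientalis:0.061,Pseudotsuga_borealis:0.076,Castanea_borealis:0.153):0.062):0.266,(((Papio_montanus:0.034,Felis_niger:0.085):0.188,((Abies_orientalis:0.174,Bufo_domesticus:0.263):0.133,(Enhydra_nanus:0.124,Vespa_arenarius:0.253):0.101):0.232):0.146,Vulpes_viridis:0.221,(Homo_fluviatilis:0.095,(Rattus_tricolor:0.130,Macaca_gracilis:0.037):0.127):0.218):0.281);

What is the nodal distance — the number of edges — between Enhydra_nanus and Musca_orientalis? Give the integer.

The MRCA of Enhydra_nanus and Musca_orientalis is the root of the tree.
From Enhydra_nanus up to that node: 5 branches. From Musca_orientalis up to the same node: 3 branches. Total: 5 + 3 = 8.

8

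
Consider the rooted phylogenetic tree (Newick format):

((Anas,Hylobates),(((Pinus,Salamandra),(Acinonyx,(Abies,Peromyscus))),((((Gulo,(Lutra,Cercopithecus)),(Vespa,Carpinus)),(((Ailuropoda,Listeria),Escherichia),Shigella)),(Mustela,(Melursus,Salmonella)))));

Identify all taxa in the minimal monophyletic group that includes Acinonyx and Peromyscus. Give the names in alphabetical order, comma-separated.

Abies, Acinonyx, Peromyscus

Tracing Acinonyx: it sits inside (Acinonyx,(Abies,Peromyscus)).
Tracing Peromyscus: it sits inside (Abies,Peromyscus).
The smallest clade enclosing both is (Acinonyx,(Abies,Peromyscus)); the answer is its 3 terminal taxa in alphabetical order.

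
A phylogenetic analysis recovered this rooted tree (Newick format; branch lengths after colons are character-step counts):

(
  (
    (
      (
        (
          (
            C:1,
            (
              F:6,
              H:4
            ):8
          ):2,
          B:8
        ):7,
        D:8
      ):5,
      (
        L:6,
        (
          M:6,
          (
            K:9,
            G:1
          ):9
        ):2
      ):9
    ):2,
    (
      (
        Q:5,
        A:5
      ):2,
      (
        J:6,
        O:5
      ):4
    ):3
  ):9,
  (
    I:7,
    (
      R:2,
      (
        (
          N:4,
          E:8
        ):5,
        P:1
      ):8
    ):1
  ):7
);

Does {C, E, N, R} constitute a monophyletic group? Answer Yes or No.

No

The MRCA of the listed taxa is the root, so the smallest clade containing them is the whole tree.
That clade also contains A, B, D, F, G, H, I, J, K, L, M, O, P, Q, which are not in the proposed group, so the group is not monophyletic.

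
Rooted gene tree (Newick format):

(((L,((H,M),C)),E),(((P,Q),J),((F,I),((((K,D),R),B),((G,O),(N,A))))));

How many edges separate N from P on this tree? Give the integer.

The MRCA of N and P is the node subtending (((P,Q),J),((F,I),((((K,D),R),B),((G,O),(N,A))))).
From N up to that node: 5 branches. From P up to the same node: 3 branches. Total: 5 + 3 = 8.

8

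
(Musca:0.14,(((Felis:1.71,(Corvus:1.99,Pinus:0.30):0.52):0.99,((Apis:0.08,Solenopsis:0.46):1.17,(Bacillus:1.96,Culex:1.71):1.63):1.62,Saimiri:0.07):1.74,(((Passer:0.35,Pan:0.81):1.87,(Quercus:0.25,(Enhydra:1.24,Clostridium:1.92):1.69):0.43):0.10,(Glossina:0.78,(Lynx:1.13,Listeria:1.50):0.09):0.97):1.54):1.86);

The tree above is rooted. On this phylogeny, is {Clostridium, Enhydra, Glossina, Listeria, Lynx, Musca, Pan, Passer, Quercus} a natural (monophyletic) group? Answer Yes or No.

No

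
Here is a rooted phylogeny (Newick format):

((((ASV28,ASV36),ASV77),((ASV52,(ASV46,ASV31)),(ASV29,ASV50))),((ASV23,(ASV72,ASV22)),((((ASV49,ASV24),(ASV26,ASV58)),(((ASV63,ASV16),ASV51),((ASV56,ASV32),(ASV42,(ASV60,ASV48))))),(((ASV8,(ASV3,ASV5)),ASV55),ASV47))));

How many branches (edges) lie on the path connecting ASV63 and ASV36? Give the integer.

11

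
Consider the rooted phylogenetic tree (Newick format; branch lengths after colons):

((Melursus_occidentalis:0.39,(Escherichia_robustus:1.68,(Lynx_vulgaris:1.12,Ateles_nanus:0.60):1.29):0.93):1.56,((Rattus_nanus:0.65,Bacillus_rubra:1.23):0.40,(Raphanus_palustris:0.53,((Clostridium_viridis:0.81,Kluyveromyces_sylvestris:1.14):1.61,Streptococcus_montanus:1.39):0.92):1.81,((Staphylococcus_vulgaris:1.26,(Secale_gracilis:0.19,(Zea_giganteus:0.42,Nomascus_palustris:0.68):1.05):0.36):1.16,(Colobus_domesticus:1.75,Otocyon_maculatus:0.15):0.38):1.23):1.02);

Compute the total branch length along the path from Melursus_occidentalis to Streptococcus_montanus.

7.09

The path runs Melursus_occidentalis → … → MRCA → … → Streptococcus_montanus; the MRCA is the root of the tree.
Branch lengths along that path: 0.39 + 1.56 + 1.02 + 1.81 + 0.92 + 1.39 = 7.09.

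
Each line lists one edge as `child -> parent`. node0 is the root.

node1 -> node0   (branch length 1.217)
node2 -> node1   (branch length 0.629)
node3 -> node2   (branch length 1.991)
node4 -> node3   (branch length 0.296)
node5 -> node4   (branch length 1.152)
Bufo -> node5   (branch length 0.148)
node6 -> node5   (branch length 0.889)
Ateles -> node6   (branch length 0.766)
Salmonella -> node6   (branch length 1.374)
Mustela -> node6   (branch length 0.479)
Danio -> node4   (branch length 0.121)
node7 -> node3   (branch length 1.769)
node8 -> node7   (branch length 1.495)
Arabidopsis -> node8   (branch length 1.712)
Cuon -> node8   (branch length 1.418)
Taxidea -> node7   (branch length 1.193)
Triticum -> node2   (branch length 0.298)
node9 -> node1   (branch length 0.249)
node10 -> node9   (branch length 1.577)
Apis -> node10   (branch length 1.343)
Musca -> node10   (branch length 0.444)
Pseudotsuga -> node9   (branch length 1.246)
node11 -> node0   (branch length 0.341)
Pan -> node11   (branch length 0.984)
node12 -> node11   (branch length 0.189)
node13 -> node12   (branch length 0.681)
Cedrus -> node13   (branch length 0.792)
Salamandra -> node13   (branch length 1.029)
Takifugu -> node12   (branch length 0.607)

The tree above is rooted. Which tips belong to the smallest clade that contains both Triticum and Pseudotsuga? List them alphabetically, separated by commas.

Apis, Arabidopsis, Ateles, Bufo, Cuon, Danio, Musca, Mustela, Pseudotsuga, Salmonella, Taxidea, Triticum

Tracing Triticum: it sits inside ((((Bufo,(Ateles,Salmonella,Mustela)),Danio),((Arabidopsis,Cuon),Taxidea)),Triticum).
Tracing Pseudotsuga: it sits inside ((Apis,Musca),Pseudotsuga).
The smallest clade enclosing both is (((((Bufo,(Ateles,Salmonella,Mustela)),Danio),((Arabidopsis,Cuon),Taxidea)),Triticum),((Apis,Musca),Pseudotsuga)); the answer is its 12 terminal taxa in alphabetical order.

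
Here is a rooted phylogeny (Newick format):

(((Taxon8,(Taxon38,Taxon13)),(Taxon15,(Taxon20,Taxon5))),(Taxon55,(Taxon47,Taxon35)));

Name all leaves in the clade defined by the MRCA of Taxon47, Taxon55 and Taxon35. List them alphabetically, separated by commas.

Tracing Taxon47: it sits inside (Taxon47,Taxon35).
Tracing Taxon55: it sits inside (Taxon55,(Taxon47,Taxon35)).
Tracing Taxon35: it sits inside (Taxon47,Taxon35).
The smallest clade enclosing all 3 is (Taxon55,(Taxon47,Taxon35)); the answer is its 3 terminal taxa in alphabetical order.

Taxon35, Taxon47, Taxon55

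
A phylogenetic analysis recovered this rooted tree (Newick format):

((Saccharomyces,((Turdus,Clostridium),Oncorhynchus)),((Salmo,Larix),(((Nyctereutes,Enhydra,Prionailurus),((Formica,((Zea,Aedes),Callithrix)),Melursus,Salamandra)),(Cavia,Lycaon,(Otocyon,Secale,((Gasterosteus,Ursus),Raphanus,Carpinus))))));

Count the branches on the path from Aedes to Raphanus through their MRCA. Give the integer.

10

The MRCA of Aedes and Raphanus is the node subtending (((Nyctereutes,Enhydra,Prionailurus),((Formica,((Zea,Aedes),Callithrix)),Melursus,Salamandra)),(Cavia,Lycaon,(Otocyon,Secale,((Gasterosteus,Ursus),Raphanus,Carpinus)))).
From Aedes up to that node: 6 branches. From Raphanus up to the same node: 4 branches. Total: 6 + 4 = 10.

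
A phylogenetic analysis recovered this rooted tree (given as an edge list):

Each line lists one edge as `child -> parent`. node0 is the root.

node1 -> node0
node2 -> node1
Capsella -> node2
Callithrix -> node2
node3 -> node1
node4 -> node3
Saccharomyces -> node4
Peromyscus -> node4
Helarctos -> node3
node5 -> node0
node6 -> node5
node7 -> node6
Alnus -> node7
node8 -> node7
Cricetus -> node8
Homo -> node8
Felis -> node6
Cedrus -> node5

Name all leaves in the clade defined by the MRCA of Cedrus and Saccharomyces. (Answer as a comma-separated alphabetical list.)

Tracing Cedrus: it sits inside (((Alnus,(Cricetus,Homo)),Felis),Cedrus).
Tracing Saccharomyces: it sits inside (Saccharomyces,Peromyscus).
The smallest clade enclosing both is the whole tree (their MRCA is the root), so the answer is all 10 tips in alphabetical order.

Alnus, Callithrix, Capsella, Cedrus, Cricetus, Felis, Helarctos, Homo, Peromyscus, Saccharomyces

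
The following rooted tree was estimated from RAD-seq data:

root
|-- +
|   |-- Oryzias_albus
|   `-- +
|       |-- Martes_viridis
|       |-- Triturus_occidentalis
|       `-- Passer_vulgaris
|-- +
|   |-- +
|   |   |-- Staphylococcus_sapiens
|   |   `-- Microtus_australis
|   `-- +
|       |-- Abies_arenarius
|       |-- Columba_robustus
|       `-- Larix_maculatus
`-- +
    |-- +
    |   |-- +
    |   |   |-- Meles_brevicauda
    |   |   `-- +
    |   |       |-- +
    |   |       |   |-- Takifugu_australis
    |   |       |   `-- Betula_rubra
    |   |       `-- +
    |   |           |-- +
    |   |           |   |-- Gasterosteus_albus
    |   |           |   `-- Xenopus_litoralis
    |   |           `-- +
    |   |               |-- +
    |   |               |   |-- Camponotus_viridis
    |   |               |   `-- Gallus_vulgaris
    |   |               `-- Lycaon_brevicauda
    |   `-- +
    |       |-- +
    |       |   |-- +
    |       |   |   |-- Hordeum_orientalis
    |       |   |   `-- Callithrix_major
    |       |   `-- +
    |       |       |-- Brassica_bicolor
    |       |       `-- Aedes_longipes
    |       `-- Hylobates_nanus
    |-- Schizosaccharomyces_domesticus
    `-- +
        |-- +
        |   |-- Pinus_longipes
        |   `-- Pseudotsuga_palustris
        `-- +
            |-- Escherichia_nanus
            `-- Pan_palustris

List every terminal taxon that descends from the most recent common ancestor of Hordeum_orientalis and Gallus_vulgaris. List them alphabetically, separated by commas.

Tracing Hordeum_orientalis: it sits inside (Hordeum_orientalis,Callithrix_major).
Tracing Gallus_vulgaris: it sits inside (Camponotus_viridis,Gallus_vulgaris).
The smallest clade enclosing both is ((Meles_brevicauda,((Takifugu_australis,Betula_rubra),((Gasterosteus_albus,Xenopus_litoralis),((Camponotus_viridis,Gallus_vulgaris),Lycaon_brevicauda)))),(((Hordeum_orientalis,Callithrix_major),(Brassica_bicolor,Aedes_longipes)),Hylobates_nanus)); the answer is its 13 terminal taxa in alphabetical order.

Aedes_longipes, Betula_rubra, Brassica_bicolor, Callithrix_major, Camponotus_viridis, Gallus_vulgaris, Gasterosteus_albus, Hordeum_orientalis, Hylobates_nanus, Lycaon_brevicauda, Meles_brevicauda, Takifugu_australis, Xenopus_litoralis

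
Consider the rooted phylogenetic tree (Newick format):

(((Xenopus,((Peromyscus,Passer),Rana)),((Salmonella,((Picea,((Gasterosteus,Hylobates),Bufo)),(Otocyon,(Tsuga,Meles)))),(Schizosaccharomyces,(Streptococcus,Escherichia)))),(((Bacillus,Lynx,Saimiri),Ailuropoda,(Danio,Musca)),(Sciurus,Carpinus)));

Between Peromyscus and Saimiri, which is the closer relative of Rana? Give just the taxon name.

Peromyscus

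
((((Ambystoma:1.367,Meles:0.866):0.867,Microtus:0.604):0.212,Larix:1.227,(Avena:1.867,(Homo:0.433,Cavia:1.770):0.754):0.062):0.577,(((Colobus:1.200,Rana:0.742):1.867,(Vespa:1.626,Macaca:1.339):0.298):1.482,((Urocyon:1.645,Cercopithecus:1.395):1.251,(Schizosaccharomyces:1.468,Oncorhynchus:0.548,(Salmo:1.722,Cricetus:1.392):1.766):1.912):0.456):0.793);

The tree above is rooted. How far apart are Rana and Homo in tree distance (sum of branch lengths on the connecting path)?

The path runs Rana → … → MRCA → … → Homo; the MRCA is the root of the tree.
Branch lengths along that path: 0.742 + 1.867 + 1.482 + 0.793 + 0.577 + 0.062 + 0.754 + 0.433 = 6.710.

6.710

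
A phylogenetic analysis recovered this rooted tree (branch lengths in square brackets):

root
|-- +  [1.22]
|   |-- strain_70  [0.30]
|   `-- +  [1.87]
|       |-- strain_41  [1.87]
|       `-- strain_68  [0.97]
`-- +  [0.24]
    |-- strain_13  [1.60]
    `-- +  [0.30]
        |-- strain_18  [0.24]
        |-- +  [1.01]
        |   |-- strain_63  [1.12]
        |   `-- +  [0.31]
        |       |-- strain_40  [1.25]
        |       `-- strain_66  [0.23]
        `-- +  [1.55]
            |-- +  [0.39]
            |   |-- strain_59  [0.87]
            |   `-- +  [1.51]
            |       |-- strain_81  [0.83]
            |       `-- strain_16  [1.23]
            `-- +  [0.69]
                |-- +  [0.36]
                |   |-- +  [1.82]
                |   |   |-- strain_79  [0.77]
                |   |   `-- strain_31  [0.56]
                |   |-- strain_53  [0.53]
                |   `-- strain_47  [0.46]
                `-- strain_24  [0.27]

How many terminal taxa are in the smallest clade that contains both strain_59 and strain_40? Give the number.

12

The MRCA of strain_59 and strain_40 is the node subtending (strain_18,(strain_63,(strain_40,strain_66)),((strain_59,(strain_81,strain_16)),(((strain_79,strain_31),strain_53,strain_47),strain_24))).
That clade contains 12 terminal taxa: strain_16, strain_18, strain_24, strain_31, strain_40, strain_47, strain_53, strain_59, strain_63, strain_66, strain_79, strain_81.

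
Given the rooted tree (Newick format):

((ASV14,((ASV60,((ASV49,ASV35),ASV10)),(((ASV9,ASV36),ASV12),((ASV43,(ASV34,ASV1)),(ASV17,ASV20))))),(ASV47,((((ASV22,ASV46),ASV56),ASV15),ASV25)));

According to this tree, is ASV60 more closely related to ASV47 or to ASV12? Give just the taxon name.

The MRCA of ASV60 and ASV12 subtends ((ASV60,((ASV49,ASV35),ASV10)),(((ASV9,ASV36),ASV12),((ASV43,(ASV34,ASV1)),(ASV17,ASV20)))) (12 taxa).
The MRCA of ASV60 and ASV47 is the root, subtending the entire tree (19 taxa).
The first is nested inside the second, so ASV60 shares a more recent common ancestor with ASV12.

ASV12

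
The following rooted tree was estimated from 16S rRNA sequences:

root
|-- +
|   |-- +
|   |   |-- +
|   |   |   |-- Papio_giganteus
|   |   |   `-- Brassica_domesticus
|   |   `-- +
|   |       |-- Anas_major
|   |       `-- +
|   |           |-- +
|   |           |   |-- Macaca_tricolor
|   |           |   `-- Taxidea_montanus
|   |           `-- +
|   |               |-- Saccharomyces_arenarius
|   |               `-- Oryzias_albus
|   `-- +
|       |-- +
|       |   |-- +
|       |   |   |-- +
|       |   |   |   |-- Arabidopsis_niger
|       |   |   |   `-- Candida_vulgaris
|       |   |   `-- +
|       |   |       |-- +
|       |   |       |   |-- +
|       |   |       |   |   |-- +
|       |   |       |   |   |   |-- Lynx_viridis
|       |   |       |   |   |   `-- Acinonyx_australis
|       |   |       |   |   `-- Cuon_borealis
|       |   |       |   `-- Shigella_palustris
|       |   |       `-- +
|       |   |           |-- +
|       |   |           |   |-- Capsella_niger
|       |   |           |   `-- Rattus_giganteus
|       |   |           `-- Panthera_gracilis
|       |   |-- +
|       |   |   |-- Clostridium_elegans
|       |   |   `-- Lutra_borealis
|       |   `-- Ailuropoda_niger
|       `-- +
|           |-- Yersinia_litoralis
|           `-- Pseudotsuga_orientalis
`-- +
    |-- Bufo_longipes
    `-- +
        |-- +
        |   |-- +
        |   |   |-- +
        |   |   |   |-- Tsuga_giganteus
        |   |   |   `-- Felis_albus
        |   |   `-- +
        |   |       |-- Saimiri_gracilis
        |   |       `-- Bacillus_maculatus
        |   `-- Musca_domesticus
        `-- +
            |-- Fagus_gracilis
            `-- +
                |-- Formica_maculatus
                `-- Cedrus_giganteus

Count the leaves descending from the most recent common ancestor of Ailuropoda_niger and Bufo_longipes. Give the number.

The MRCA of Ailuropoda_niger and Bufo_longipes is the root, so the clade is the entire tree.
That clade contains 30 terminal taxa: Acinonyx_australis, Ailuropoda_niger, Anas_major, Arabidopsis_niger, Bacillus_maculatus, Brassica_domesticus, Bufo_longipes, Candida_vulgaris, Capsella_niger, Cedrus_giganteus, Clostridium_elegans, Cuon_borealis, Fagus_gracilis, Felis_albus, Formica_maculatus, Lutra_borealis, Lynx_viridis, Macaca_tricolor, Musca_domesticus, Oryzias_albus, Panthera_gracilis, Papio_giganteus, Pseudotsuga_orientalis, Rattus_giganteus, Saccharomyces_arenarius, Saimiri_gracilis, Shigella_palustris, Taxidea_montanus, Tsuga_giganteus, Yersinia_litoralis.

30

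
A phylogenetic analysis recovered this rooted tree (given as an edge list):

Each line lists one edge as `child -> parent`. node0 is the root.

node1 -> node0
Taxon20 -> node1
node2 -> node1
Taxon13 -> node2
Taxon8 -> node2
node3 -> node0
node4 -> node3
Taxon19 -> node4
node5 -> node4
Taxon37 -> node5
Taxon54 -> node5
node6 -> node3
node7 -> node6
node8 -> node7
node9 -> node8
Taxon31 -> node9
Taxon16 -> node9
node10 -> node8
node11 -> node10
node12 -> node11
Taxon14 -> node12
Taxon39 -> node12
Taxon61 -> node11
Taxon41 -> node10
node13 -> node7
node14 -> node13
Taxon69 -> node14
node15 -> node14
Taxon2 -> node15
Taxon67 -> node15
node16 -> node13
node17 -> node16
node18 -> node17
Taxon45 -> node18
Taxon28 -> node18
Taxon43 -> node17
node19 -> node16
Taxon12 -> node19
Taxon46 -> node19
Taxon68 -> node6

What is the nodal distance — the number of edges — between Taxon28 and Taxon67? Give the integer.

The MRCA of Taxon28 and Taxon67 is the node subtending ((Taxon69,(Taxon2,Taxon67)),(((Taxon45,Taxon28),Taxon43),(Taxon12,Taxon46))).
From Taxon28 up to that node: 4 branches. From Taxon67 up to the same node: 3 branches. Total: 4 + 3 = 7.

7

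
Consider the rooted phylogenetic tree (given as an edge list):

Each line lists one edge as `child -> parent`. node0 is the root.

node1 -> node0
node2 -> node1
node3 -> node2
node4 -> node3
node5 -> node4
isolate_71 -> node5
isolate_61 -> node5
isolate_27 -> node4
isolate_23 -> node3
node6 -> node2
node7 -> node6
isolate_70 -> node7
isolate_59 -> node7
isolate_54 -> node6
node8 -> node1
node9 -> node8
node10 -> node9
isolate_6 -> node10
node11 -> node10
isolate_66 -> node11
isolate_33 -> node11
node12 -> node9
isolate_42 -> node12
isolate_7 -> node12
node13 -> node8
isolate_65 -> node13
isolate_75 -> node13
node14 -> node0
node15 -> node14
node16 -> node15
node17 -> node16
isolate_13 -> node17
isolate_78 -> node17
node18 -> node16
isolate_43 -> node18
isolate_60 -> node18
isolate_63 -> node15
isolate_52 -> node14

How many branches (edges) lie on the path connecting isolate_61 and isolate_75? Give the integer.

The MRCA of isolate_61 and isolate_75 is the node subtending (((((isolate_71,isolate_61),isolate_27),isolate_23),((isolate_70,isolate_59),isolate_54)),(((isolate_6,(isolate_66,isolate_33)),(isolate_42,isolate_7)),(isolate_65,isolate_75))).
From isolate_61 up to that node: 5 branches. From isolate_75 up to the same node: 3 branches. Total: 5 + 3 = 8.

8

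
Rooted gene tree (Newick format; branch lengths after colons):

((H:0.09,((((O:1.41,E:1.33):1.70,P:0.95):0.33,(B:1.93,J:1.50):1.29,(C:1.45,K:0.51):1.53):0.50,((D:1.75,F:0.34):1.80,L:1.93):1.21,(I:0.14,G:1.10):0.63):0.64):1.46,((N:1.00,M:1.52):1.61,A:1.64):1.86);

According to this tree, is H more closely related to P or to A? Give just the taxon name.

The MRCA of H and P subtends (H,((((O,E),P),(B,J),(C,K)),((D,F),L),(I,G))) (13 taxa).
The MRCA of H and A is the root, subtending the entire tree (16 taxa).
The first is nested inside the second, so H shares a more recent common ancestor with P.

P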